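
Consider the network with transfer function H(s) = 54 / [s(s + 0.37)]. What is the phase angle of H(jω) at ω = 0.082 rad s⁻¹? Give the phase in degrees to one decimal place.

∠(j0.082 + 0.37) = arctan(0.082/0.37) = 12.50°
∠(j0.082) = 90.00°
∠H(j0.082) = − (12.50° + 90.00°) = -102.50°

-102.5 deg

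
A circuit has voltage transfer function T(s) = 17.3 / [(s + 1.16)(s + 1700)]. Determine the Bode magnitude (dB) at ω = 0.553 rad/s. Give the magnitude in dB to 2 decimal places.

-42.03 dB

|j0.553 + 1.16| = √(0.553² + 1.16²) = 1.285
|j0.553 + 1700| = √(0.553² + 1700²) = 1700
|T(j0.553)| = 17.3 / (1.285 × 1700) = 0.007919
20 log₁₀(0.007919) = -42.027 dB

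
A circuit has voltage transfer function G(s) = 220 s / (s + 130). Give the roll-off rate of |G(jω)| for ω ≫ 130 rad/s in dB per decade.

0 dB/decade

With 1 zero and 1 pole, the high-frequency asymptotic slope is 20 × (1 − 1) = 0 dB/decade.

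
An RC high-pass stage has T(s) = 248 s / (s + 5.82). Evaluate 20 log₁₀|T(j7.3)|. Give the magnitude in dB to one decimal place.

45.8 dB

|j7.3| = 7.3
|j7.3 + 5.82| = √(7.3² + 5.82²) = 9.336
|T(j7.3)| = 248 × 7.3 / 9.336 = 193.91
20 log₁₀(193.91) = 45.75 dB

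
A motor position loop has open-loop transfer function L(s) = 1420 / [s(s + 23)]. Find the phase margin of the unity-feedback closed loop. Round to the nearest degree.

Gain crossover: |L(jω)| = 1 at ω ≈ 34.4 rad/s.
∠L(j34.4) = −90° − arctan(34.4/23) ≈ -146.19°
PM = 180° + (-146.19°) = 33.81°

34 deg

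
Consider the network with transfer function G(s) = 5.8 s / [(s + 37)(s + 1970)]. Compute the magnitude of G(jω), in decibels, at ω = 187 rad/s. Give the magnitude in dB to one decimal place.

|j187| = 187
|j187 + 37| = √(187² + 37²) = 190.6
|j187 + 1970| = √(187² + 1970²) = 1979
|G(j187)| = 5.8 × 187 / (190.6 × 1979) = 0.0028752
20 log₁₀(0.0028752) = -50.83 dB

-50.8 dB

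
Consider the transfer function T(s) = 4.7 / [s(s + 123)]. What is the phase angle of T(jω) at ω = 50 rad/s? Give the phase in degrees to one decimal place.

∠(j50 + 123) = arctan(50/123) = 22.12°
∠(j50) = 90.00°
∠T(j50) = − (22.12° + 90.00°) = -112.12°

-112.1 deg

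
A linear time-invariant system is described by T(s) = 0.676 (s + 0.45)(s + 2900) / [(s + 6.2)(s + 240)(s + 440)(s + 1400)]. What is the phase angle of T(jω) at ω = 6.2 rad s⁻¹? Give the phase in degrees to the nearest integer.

38°

∠(j6.2 + 0.45) = arctan(6.2/0.45) = 85.85°
∠(j6.2 + 2900) = arctan(6.2/2900) = 0.12°
∠(j6.2 + 6.2) = arctan(6.2/6.2) = 45.00°
∠(j6.2 + 240) = arctan(6.2/240) = 1.48°
∠(j6.2 + 440) = arctan(6.2/440) = 0.81°
∠(j6.2 + 1400) = arctan(6.2/1400) = 0.25°
∠T(j6.2) = 85.85° + 0.12° − (45.00° + 1.48° + 0.81° + 0.25°) = 38.43°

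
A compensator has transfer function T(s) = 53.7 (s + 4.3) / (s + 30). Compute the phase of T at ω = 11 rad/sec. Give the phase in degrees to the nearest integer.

49°

∠(j11 + 4.3) = arctan(11/4.3) = 68.65°
∠(j11 + 30) = arctan(11/30) = 20.14°
∠T(j11) = 68.65° − 20.14° = 48.51°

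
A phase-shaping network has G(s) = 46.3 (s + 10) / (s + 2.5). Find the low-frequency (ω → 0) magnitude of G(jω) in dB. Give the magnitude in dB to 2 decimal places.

45.35 dB

G(0) = 46.3 × 10 / 2.5 = 185.2
20 log₁₀(185.2) = 45.353 dB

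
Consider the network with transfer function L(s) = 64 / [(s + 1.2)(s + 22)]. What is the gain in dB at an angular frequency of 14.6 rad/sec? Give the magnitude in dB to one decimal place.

|j14.6 + 1.2| = √(14.6² + 1.2²) = 14.65
|j14.6 + 22| = √(14.6² + 22²) = 26.4
|L(j14.6)| = 64 / (14.65 × 26.4) = 0.16546
20 log₁₀(0.16546) = -15.63 dB

-15.6 dB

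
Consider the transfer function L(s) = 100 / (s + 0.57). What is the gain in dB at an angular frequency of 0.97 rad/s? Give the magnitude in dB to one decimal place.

39.0 dB

|j0.97 + 0.57| = √(0.97² + 0.57²) = 1.125
|L(j0.97)| = 100 / 1.125 = 88.883
20 log₁₀(88.883) = 38.98 dB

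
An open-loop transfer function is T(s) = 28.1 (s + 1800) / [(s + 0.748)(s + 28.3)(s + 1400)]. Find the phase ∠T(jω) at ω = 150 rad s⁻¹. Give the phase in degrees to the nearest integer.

∠(j150 + 1800) = arctan(150/1800) = 4.76°
∠(j150 + 0.748) = arctan(150/0.748) = 89.71°
∠(j150 + 28.3) = arctan(150/28.3) = 79.32°
∠(j150 + 1400) = arctan(150/1400) = 6.12°
∠T(j150) = 4.76° − (89.71° + 79.32° + 6.12°) = -170.38°

-170°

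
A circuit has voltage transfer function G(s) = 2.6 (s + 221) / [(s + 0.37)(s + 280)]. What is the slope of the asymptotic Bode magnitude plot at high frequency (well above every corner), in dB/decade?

-20 dB/decade

With 1 zero and 2 poles, the high-frequency asymptotic slope is 20 × (1 − 2) = -20 dB/decade.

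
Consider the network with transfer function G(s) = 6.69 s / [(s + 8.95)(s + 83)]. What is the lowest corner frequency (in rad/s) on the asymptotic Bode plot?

8.95 rad/s

Break frequencies occur at each pole and zero magnitude: 8.95 rad/s, 83 rad/s.
The lowest is 8.95 rad/s.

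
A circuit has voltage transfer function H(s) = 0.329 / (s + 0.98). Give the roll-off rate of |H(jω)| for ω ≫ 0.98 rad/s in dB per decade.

-20 dB/decade

With 0 zeros and 1 pole, the high-frequency asymptotic slope is 20 × (0 − 1) = -20 dB/decade.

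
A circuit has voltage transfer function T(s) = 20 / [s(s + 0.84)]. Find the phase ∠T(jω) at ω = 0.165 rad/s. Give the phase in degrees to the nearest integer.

∠(j0.165 + 0.84) = arctan(0.165/0.84) = 11.11°
∠(j0.165) = 90.00°
∠T(j0.165) = − (11.11° + 90.00°) = -101.11°

-101°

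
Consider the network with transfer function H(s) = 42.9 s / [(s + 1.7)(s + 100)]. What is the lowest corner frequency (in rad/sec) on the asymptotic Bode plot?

1.7 rad/sec

Break frequencies occur at each pole and zero magnitude: 1.7 rad/sec, 100 rad/sec.
The lowest is 1.7 rad/sec.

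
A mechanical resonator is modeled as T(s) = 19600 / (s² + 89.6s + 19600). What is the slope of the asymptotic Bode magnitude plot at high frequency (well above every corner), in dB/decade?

With 0 zeros and 2 poles, the high-frequency asymptotic slope is 20 × (0 − 2) = -40 dB/decade.

-40 dB/decade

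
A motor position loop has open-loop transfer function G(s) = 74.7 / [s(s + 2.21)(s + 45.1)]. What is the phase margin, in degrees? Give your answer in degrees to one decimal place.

Gain crossover: |G(jω)| = 1 at ω ≈ 0.713 rad/s.
∠G(j0.713) = −90° − arctan(0.713/2.21) − arctan(0.713/45.1) ≈ -108.79°
PM = 180° + (-108.79°) = 71.21°

71.2°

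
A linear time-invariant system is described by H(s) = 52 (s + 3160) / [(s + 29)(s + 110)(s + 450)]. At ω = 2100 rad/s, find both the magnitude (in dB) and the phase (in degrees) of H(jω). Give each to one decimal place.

|H| = -93.6 dB, ∠H = -220.5°

|j2100 + 3160| = √(2100² + 3160²) = 3794
|j2100 + 29| = √(2100² + 29²) = 2100
|j2100 + 110| = √(2100² + 110²) = 2103
|j2100 + 450| = √(2100² + 450²) = 2148
|H(j2100)| = 52 × 3794 / (2100 × 2103 × 2148) = 2.0801e-05
20 log₁₀(2.0801e-05) = -93.64 dB
∠(j2100 + 3160) = arctan(2100/3160) = 33.61°
∠(j2100 + 29) = arctan(2100/29) = 89.21°
∠(j2100 + 110) = arctan(2100/110) = 87.00°
∠(j2100 + 450) = arctan(2100/450) = 77.91°
∠H(j2100) = 33.61° − (89.21° + 87.00° + 77.91°) = -220.51°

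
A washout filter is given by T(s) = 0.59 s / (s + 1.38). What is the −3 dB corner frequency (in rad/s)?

For a single-pole high-pass, the −3 dB point is at the pole: ω = 1.38 rad/s.

1.38 rad/s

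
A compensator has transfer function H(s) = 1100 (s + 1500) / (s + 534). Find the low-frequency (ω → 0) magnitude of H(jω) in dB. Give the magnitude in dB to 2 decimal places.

69.80 dB

H(0) = 1100 × 1500 / 534 = 3089.9
20 log₁₀(3089.9) = 69.799 dB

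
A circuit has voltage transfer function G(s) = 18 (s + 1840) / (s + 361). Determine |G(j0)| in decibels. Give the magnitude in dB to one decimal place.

G(0) = 18 × 1840 / 361 = 91.745
20 log₁₀(91.745) = 39.25 dB

39.3 dB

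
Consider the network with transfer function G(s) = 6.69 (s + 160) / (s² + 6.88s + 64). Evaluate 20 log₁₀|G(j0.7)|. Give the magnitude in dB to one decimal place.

24.5 dB

|j0.7 + 160| = √(0.7² + 160²) = 160
|(j0.7)² + 6.88(j0.7) + 64| = |63.51 + j4.816| = 63.69
|G(j0.7)| = 6.69 × 160 / 63.69 = 16.806
20 log₁₀(16.806) = 24.51 dB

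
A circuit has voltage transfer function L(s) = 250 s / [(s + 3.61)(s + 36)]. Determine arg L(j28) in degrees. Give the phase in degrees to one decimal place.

-30.5°

∠(j28) = 90.00°
∠(j28 + 3.61) = arctan(28/3.61) = 82.65°
∠(j28 + 36) = arctan(28/36) = 37.87°
∠L(j28) = 90.00° − (82.65° + 37.87°) = -30.53°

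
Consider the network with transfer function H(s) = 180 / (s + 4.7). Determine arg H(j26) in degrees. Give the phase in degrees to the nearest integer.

-80 deg

∠(j26 + 4.7) = arctan(26/4.7) = 79.75°
∠H(j26) = −79.75° = -79.75°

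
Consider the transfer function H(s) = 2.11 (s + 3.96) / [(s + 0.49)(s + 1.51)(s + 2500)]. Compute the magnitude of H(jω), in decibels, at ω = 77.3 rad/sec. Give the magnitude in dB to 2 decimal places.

-99.23 dB

|j77.3 + 3.96| = √(77.3² + 3.96²) = 77.4
|j77.3 + 0.49| = √(77.3² + 0.49²) = 77.3
|j77.3 + 1.51| = √(77.3² + 1.51²) = 77.31
|j77.3 + 2500| = √(77.3² + 2500²) = 2501
|H(j77.3)| = 2.11 × 77.4 / (77.3 × 77.31 × 2501) = 1.0925e-05
20 log₁₀(1.0925e-05) = -99.231 dB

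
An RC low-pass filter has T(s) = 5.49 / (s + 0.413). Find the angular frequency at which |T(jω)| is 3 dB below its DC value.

0.413 rad s⁻¹

For a single-pole low-pass, the −3 dB point is at the pole: ω = 0.413 rad s⁻¹.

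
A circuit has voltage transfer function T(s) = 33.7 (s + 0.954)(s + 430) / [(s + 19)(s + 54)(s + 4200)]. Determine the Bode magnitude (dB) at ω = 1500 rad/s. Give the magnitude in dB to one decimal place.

|j1500 + 0.954| = √(1500² + 0.954²) = 1500
|j1500 + 430| = √(1500² + 430²) = 1560
|j1500 + 19| = √(1500² + 19²) = 1500
|j1500 + 54| = √(1500² + 54²) = 1501
|j1500 + 4200| = √(1500² + 4200²) = 4460
|T(j1500)| = 33.7 × 1500 × 1560 / (1500 × 1501 × 4460) = 0.007855
20 log₁₀(0.007855) = -42.10 dB

-42.1 dB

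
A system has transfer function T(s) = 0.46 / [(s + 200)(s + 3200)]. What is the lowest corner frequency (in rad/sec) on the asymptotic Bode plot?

200 rad/sec

Break frequencies occur at each pole and zero magnitude: 200 rad/sec, 3200 rad/sec.
The lowest is 200 rad/sec.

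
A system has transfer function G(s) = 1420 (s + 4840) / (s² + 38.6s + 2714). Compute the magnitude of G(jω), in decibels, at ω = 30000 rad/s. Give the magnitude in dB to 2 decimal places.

|j30000 + 4840| = √(30000² + 4840²) = 3.039e+04
|(j30000)² + 38.6(j30000) + 2714| = |-9e+08 + j1.158e+06| = 9e+08
|G(j30000)| = 1420 × 3.039e+04 / 9e+08 = 0.047945
20 log₁₀(0.047945) = -26.385 dB

-26.39 dB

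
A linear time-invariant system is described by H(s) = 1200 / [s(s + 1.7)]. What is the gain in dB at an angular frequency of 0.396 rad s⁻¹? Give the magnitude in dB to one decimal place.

64.8 dB

|j0.396 + 1.7| = √(0.396² + 1.7²) = 1.746
|j0.396| = 0.396
|H(j0.396)| = 1200 / (1.746 × 0.396) = 1736.1
20 log₁₀(1736.1) = 64.79 dB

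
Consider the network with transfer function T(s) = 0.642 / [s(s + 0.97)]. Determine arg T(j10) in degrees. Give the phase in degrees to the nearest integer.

∠(j10 + 0.97) = arctan(10/0.97) = 84.46°
∠(j10) = 90.00°
∠T(j10) = − (84.46° + 90.00°) = -174.46°

-174°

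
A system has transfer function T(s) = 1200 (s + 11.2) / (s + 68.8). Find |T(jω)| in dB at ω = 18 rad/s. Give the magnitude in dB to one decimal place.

|j18 + 11.2| = √(18² + 11.2²) = 21.2
|j18 + 68.8| = √(18² + 68.8²) = 71.12
|T(j18)| = 1200 × 21.2 / 71.12 = 357.73
20 log₁₀(357.73) = 51.07 dB

51.1 dB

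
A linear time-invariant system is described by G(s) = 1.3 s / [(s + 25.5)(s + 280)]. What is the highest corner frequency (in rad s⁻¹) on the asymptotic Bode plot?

280 rad s⁻¹

Break frequencies occur at each pole and zero magnitude: 25.5 rad s⁻¹, 280 rad s⁻¹.
The highest is 280 rad s⁻¹.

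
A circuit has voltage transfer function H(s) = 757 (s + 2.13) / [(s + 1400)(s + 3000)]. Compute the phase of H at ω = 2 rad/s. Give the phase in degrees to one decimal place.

43.1°

∠(j2 + 2.13) = arctan(2/2.13) = 43.20°
∠(j2 + 1400) = arctan(2/1400) = 0.08°
∠(j2 + 3000) = arctan(2/3000) = 0.04°
∠H(j2) = 43.20° − (0.08° + 0.04°) = 43.08°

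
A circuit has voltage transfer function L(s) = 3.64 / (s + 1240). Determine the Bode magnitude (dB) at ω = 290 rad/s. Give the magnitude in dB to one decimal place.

-50.9 dB

|j290 + 1240| = √(290² + 1240²) = 1273
|L(j290)| = 3.64 / 1273 = 0.0028584
20 log₁₀(0.0028584) = -50.88 dB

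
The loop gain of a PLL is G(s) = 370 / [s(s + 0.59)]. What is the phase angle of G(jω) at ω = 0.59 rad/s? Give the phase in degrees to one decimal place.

∠(j0.59 + 0.59) = arctan(0.59/0.59) = 45.00°
∠(j0.59) = 90.00°
∠G(j0.59) = − (45.00° + 90.00°) = -135.00°

-135.0°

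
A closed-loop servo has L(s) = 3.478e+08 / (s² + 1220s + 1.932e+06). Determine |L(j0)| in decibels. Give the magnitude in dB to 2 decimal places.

45.11 dB

L(0) = 3.478e+08 / 1.932e+06 = 180.02
20 log₁₀(180.02) = 45.106 dB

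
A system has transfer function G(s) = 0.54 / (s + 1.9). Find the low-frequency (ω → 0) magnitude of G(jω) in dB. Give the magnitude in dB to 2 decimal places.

G(0) = 0.54 / 1.9 = 0.28421
20 log₁₀(0.28421) = -10.927 dB

-10.93 dB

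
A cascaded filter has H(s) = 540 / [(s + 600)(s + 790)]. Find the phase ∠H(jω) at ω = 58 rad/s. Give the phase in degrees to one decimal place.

-9.7°

∠(j58 + 600) = arctan(58/600) = 5.52°
∠(j58 + 790) = arctan(58/790) = 4.20°
∠H(j58) = − (5.52° + 4.20°) = -9.72°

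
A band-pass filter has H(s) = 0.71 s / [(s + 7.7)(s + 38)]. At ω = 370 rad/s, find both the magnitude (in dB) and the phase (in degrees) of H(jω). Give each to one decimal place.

|j370| = 370
|j370 + 7.7| = √(370² + 7.7²) = 370.1
|j370 + 38| = √(370² + 38²) = 371.9
|H(j370)| = 0.71 × 370 / (370.1 × 371.9) = 0.0019085
20 log₁₀(0.0019085) = -54.39 dB
∠(j370) = 90.00°
∠(j370 + 7.7) = arctan(370/7.7) = 88.81°
∠(j370 + 38) = arctan(370/38) = 84.14°
∠H(j370) = 90.00° − (88.81° + 84.14°) = -82.94°

|H| = -54.4 dB, ∠H = -82.9°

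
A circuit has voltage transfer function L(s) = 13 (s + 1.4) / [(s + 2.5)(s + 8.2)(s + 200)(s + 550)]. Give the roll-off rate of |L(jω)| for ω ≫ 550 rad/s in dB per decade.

-60 dB/decade

With 1 zero and 4 poles, the high-frequency asymptotic slope is 20 × (1 − 4) = -60 dB/decade.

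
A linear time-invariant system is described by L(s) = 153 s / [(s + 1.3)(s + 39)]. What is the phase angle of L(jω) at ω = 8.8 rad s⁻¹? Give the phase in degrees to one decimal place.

∠(j8.8) = 90.00°
∠(j8.8 + 1.3) = arctan(8.8/1.3) = 81.60°
∠(j8.8 + 39) = arctan(8.8/39) = 12.72°
∠L(j8.8) = 90.00° − (81.60° + 12.72°) = -4.31°

-4.3 deg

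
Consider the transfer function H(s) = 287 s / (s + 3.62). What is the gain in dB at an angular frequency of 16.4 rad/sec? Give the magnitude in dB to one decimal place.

49.0 dB

|j16.4| = 16.4
|j16.4 + 3.62| = √(16.4² + 3.62²) = 16.79
|H(j16.4)| = 287 × 16.4 / 16.79 = 280.25
20 log₁₀(280.25) = 48.95 dB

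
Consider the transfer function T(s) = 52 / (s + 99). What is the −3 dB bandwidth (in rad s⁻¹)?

For a single-pole low-pass, the −3 dB point is at the pole: ω = 99 rad s⁻¹.

99 rad s⁻¹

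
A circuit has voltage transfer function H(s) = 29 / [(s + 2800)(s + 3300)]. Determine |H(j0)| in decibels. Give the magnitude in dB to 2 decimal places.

H(0) = 29 / (2800 × 3300) = 3.1385e-06
20 log₁₀(3.1385e-06) = -110.065 dB

-110.07 dB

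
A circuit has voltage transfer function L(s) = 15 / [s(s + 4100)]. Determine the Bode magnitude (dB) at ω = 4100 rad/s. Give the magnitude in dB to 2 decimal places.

|j4100 + 4100| = √(4100² + 4100²) = 5798
|j4100| = 4100
|L(j4100)| = 15 / (5798 × 4100) = 6.3097e-07
20 log₁₀(6.3097e-07) = -124.000 dB

-124.00 dB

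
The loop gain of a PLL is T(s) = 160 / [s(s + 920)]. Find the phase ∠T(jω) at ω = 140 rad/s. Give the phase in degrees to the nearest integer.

∠(j140 + 920) = arctan(140/920) = 8.65°
∠(j140) = 90.00°
∠T(j140) = − (8.65° + 90.00°) = -98.65°

-99°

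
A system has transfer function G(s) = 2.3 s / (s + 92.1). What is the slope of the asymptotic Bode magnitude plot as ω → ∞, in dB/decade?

0 dB/decade

With 1 zero and 1 pole, the high-frequency asymptotic slope is 20 × (1 − 1) = 0 dB/decade.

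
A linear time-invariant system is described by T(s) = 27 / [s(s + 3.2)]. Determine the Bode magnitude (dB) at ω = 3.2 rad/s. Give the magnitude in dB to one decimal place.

|j3.2 + 3.2| = √(3.2² + 3.2²) = 4.525
|j3.2| = 3.2
|T(j3.2)| = 27 / (4.525 × 3.2) = 1.8644
20 log₁₀(1.8644) = 5.41 dB

5.4 dB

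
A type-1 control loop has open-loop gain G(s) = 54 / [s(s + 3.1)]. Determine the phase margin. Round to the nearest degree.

Gain crossover: |G(jω)| = 1 at ω ≈ 7.03 rad/s.
∠G(j7.03) = −90° − arctan(7.03/3.1) ≈ -156.20°
PM = 180° + (-156.20°) = 23.80°

24 deg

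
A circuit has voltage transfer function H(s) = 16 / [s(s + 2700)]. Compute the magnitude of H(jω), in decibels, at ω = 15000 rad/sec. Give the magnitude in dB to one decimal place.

|j15000 + 2700| = √(15000² + 2700²) = 1.524e+04
|j15000| = 1.5e+04
|H(j15000)| = 16 / (1.524e+04 × 1.5e+04) = 6.9986e-08
20 log₁₀(6.9986e-08) = -143.10 dB

-143.1 dB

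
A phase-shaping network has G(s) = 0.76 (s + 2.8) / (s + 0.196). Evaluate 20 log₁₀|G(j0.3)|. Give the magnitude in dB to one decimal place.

|j0.3 + 2.8| = √(0.3² + 2.8²) = 2.816
|j0.3 + 0.196| = √(0.3² + 0.196²) = 0.3584
|G(j0.3)| = 0.76 × 2.816 / 0.3584 = 5.9723
20 log₁₀(5.9723) = 15.52 dB

15.5 dB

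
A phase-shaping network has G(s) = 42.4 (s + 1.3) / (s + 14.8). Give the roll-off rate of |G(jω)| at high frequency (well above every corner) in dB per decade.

With 1 zero and 1 pole, the high-frequency asymptotic slope is 20 × (1 − 1) = 0 dB/decade.

0 dB/decade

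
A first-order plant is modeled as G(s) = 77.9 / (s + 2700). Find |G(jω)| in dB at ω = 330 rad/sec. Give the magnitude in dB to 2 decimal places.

|j330 + 2700| = √(330² + 2700²) = 2720
|G(j330)| = 77.9 / 2720 = 0.028639
20 log₁₀(0.028639) = -30.861 dB

-30.86 dB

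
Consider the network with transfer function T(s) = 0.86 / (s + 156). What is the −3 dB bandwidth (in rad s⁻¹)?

156 rad s⁻¹

For a single-pole low-pass, the −3 dB point is at the pole: ω = 156 rad s⁻¹.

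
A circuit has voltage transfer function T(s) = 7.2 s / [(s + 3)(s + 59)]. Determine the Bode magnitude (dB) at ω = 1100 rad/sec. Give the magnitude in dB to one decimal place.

|j1100| = 1100
|j1100 + 3| = √(1100² + 3²) = 1100
|j1100 + 59| = √(1100² + 59²) = 1102
|T(j1100)| = 7.2 × 1100 / (1100 × 1102) = 0.006536
20 log₁₀(0.006536) = -43.69 dB

-43.7 dB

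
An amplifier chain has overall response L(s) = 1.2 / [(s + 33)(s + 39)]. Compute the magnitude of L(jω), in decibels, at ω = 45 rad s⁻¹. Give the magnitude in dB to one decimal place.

|j45 + 33| = √(45² + 33²) = 55.8
|j45 + 39| = √(45² + 39²) = 59.55
|L(j45)| = 1.2 / (55.8 × 59.55) = 0.00036112
20 log₁₀(0.00036112) = -68.85 dB

-68.8 dB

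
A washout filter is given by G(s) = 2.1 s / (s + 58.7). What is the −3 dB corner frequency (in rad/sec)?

For a single-pole high-pass, the −3 dB point is at the pole: ω = 58.7 rad/sec.

58.7 rad/sec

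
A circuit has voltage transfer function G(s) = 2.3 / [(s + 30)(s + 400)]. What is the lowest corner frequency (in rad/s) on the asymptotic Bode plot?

30 rad/s

Break frequencies occur at each pole and zero magnitude: 30 rad/s, 400 rad/s.
The lowest is 30 rad/s.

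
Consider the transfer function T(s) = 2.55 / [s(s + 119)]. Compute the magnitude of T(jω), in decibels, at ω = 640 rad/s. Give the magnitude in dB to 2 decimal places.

|j640 + 119| = √(640² + 119²) = 651
|j640| = 640
|T(j640)| = 2.55 / (651 × 640) = 6.1207e-06
20 log₁₀(6.1207e-06) = -104.264 dB

-104.26 dB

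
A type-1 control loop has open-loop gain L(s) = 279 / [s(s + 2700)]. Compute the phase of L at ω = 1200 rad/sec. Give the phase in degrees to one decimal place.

-114.0°

∠(j1200 + 2700) = arctan(1200/2700) = 23.96°
∠(j1200) = 90.00°
∠L(j1200) = − (23.96° + 90.00°) = -113.96°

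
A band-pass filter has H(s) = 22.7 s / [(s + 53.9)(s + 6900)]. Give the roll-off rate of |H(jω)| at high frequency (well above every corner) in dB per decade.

With 1 zero and 2 poles, the high-frequency asymptotic slope is 20 × (1 − 2) = -20 dB/decade.

-20 dB/decade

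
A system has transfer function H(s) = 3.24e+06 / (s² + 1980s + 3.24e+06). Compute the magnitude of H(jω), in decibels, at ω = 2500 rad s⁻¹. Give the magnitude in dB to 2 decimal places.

|(j2500)² + 1980(j2500) + 3.24e+06| = |-3.01e+06 + j4.95e+06| = 5.793e+06
|H(j2500)| = 3.24e+06 / 5.793e+06 = 0.55926
20 log₁₀(0.55926) = -5.048 dB

-5.05 dB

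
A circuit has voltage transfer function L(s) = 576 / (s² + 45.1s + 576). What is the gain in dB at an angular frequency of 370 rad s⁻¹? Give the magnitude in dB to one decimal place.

-47.5 dB

|(j370)² + 45.1(j370) + 576| = |-1.3632e+05 + j16687| = 1.373e+05
|L(j370)| = 576 / 1.373e+05 = 0.0041939
20 log₁₀(0.0041939) = -47.55 dB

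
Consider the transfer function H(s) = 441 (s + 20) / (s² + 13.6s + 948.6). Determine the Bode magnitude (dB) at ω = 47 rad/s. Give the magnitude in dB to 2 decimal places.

|j47 + 20| = √(47² + 20²) = 51.08
|(j47)² + 13.6(j47) + 948.6| = |-1260.4 + j639.2| = 1413
|H(j47)| = 441 × 51.08 / 1413 = 15.939
20 log₁₀(15.939) = 24.049 dB

24.05 dB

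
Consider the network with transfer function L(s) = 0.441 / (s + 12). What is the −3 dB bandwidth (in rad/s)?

For a single-pole low-pass, the −3 dB point is at the pole: ω = 12 rad/s.

12 rad/s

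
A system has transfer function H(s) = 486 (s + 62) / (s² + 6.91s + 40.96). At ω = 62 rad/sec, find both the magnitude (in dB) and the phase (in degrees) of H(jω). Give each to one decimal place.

|j62 + 62| = √(62² + 62²) = 87.68
|(j62)² + 6.91(j62) + 40.96| = |-3803 + j428.42| = 3827
|H(j62)| = 486 × 87.68 / 3827 = 11.135
20 log₁₀(11.135) = 20.93 dB
∠(j62 + 62) = arctan(62/62) = 45.00°
∠[(j62)² + 6.91(j62) + 40.96] = ∠[-3803 + j428.42] = 173.57°
∠H(j62) = 45.00° − 173.57° = -128.57°

|H| = 20.9 dB, ∠H = -128.6°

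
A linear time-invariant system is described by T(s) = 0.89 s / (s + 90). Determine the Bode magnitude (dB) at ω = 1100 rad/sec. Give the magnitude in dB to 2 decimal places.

|j1100| = 1100
|j1100 + 90| = √(1100² + 90²) = 1104
|T(j1100)| = 0.89 × 1100 / 1104 = 0.88704
20 log₁₀(0.88704) = -1.041 dB

-1.04 dB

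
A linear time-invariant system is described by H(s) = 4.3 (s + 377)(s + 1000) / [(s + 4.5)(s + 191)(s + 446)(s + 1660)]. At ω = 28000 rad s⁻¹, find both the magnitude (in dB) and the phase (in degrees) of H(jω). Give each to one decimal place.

|j28000 + 377| = √(28000² + 377²) = 2.8e+04
|j28000 + 1000| = √(28000² + 1000²) = 2.802e+04
|j28000 + 4.5| = √(28000² + 4.5²) = 2.8e+04
|j28000 + 191| = √(28000² + 191²) = 2.8e+04
|j28000 + 446| = √(28000² + 446²) = 2.8e+04
|j28000 + 1660| = √(28000² + 1660²) = 2.805e+04
|H(j28000)| = 4.3 × 2.8e+04 × 2.802e+04 / (2.8e+04 × 2.8e+04 × 2.8e+04 × 2.805e+04) = 5.4782e-09
20 log₁₀(5.4782e-09) = -165.23 dB
∠(j28000 + 377) = arctan(28000/377) = 89.23°
∠(j28000 + 1000) = arctan(28000/1000) = 87.95°
∠(j28000 + 4.5) = arctan(28000/4.5) = 89.99°
∠(j28000 + 191) = arctan(28000/191) = 89.61°
∠(j28000 + 446) = arctan(28000/446) = 89.09°
∠(j28000 + 1660) = arctan(28000/1660) = 86.61°
∠H(j28000) = 89.23° + 87.95° − (89.99° + 89.61° + 89.09° + 86.61°) = -178.11°

|H| = -165.2 dB, ∠H = -178.1°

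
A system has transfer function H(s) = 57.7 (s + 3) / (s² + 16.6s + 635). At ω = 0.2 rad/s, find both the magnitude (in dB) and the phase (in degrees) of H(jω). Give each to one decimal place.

|j0.2 + 3| = √(0.2² + 3²) = 3.007
|(j0.2)² + 16.6(j0.2) + 635| = |634.96 + j3.32| = 635
|H(j0.2)| = 57.7 × 3.007 / 635 = 0.27322
20 log₁₀(0.27322) = -11.27 dB
∠(j0.2 + 3) = arctan(0.2/3) = 3.81°
∠[(j0.2)² + 16.6(j0.2) + 635] = ∠[634.96 + j3.32] = 0.30°
∠H(j0.2) = 3.81° − 0.30° = 3.51°

|H| = -11.3 dB, ∠H = 3.5°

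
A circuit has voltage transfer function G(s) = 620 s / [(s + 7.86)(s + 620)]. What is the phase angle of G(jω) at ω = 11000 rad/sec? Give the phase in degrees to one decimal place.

∠(j11000) = 90.00°
∠(j11000 + 7.86) = arctan(11000/7.86) = 89.96°
∠(j11000 + 620) = arctan(11000/620) = 86.77°
∠G(j11000) = 90.00° − (89.96° + 86.77°) = -86.73°

-86.7°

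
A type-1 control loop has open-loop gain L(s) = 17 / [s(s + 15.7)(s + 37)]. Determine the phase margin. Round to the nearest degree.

90°

Gain crossover: |L(jω)| = 1 at ω ≈ 0.0293 rad/s.
∠L(j0.0293) = −90° − arctan(0.0293/15.7) − arctan(0.0293/37) ≈ -90.15°
PM = 180° + (-90.15°) = 89.85°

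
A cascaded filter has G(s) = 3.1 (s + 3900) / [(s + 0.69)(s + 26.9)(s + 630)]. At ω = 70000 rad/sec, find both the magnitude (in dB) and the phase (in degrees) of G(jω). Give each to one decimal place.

|j70000 + 3900| = √(70000² + 3900²) = 7.011e+04
|j70000 + 0.69| = √(70000² + 0.69²) = 7e+04
|j70000 + 26.9| = √(70000² + 26.9²) = 7e+04
|j70000 + 630| = √(70000² + 630²) = 7e+04
|G(j70000)| = 3.1 × 7.011e+04 / (7e+04 × 7e+04 × 7e+04) = 6.3361e-10
20 log₁₀(6.3361e-10) = -183.96 dB
∠(j70000 + 3900) = arctan(70000/3900) = 86.81°
∠(j70000 + 0.69) = arctan(70000/0.69) = 90.00°
∠(j70000 + 26.9) = arctan(70000/26.9) = 89.98°
∠(j70000 + 630) = arctan(70000/630) = 89.48°
∠G(j70000) = 86.81° − (90.00° + 89.98° + 89.48°) = -182.65°

|G| = -184.0 dB, ∠G = -182.7°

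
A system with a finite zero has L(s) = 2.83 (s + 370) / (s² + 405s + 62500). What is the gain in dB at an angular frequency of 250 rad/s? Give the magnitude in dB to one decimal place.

|j250 + 370| = √(250² + 370²) = 446.5
|(j250)² + 405(j250) + 62500| = |0 + j1.0125e+05| = 1.012e+05
|L(j250)| = 2.83 × 446.5 / 1.012e+05 = 0.012481
20 log₁₀(0.012481) = -38.07 dB

-38.1 dB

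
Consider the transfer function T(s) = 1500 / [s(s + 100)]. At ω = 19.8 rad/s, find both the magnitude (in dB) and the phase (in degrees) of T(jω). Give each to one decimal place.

|T| = -2.6 dB, ∠T = -101.2°

|j19.8 + 100| = √(19.8² + 100²) = 101.9
|j19.8| = 19.8
|T(j19.8)| = 1500 / (101.9 × 19.8) = 0.74315
20 log₁₀(0.74315) = -2.58 dB
∠(j19.8 + 100) = arctan(19.8/100) = 11.20°
∠(j19.8) = 90.00°
∠T(j19.8) = − (11.20° + 90.00°) = -101.20°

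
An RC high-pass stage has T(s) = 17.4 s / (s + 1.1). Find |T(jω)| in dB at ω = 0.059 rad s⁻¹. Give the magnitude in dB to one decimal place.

-0.6 dB

|j0.059| = 0.059
|j0.059 + 1.1| = √(0.059² + 1.1²) = 1.102
|T(j0.059)| = 17.4 × 0.059 / 1.102 = 0.93193
20 log₁₀(0.93193) = -0.61 dB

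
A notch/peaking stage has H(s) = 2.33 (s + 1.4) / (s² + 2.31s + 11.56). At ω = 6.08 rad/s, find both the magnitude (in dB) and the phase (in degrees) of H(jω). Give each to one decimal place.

|j6.08 + 1.4| = √(6.08² + 1.4²) = 6.239
|(j6.08)² + 2.31(j6.08) + 11.56| = |-25.406 + j14.045| = 29.03
|H(j6.08)| = 2.33 × 6.239 / 29.03 = 0.50076
20 log₁₀(0.50076) = -6.01 dB
∠(j6.08 + 1.4) = arctan(6.08/1.4) = 77.03°
∠[(j6.08)² + 2.31(j6.08) + 11.56] = ∠[-25.406 + j14.045] = 151.07°
∠H(j6.08) = 77.03° − 151.07° = -74.03°

|H| = -6.0 dB, ∠H = -74.0°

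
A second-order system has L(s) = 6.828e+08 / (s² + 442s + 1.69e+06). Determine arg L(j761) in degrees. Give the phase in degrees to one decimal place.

-16.8°

∠[(j761)² + 442(j761) + 1.69e+06] = ∠[1.1109e+06 + j3.3636e+05] = 16.85°
∠L(j761) = −16.85° = -16.85°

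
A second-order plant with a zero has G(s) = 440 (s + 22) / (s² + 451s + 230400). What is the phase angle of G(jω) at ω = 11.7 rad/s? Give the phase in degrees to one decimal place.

∠(j11.7 + 22) = arctan(11.7/22) = 28.00°
∠[(j11.7)² + 451(j11.7) + 230400] = ∠[2.3026e+05 + j5276.7] = 1.31°
∠G(j11.7) = 28.00° − 1.31° = 26.69°

26.7°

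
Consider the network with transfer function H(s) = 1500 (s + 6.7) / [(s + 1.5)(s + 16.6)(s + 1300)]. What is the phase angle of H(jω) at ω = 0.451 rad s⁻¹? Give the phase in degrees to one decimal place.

∠(j0.451 + 6.7) = arctan(0.451/6.7) = 3.85°
∠(j0.451 + 1.5) = arctan(0.451/1.5) = 16.73°
∠(j0.451 + 16.6) = arctan(0.451/16.6) = 1.56°
∠(j0.451 + 1300) = arctan(0.451/1300) = 0.02°
∠H(j0.451) = 3.85° − (16.73° + 1.56° + 0.02°) = -14.46°

-14.5°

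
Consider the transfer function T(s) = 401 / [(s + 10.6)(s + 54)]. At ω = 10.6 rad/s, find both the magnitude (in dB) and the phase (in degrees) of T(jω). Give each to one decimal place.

|j10.6 + 10.6| = √(10.6² + 10.6²) = 14.99
|j10.6 + 54| = √(10.6² + 54²) = 55.03
|T(j10.6)| = 401 / (14.99 × 55.03) = 0.48609
20 log₁₀(0.48609) = -6.27 dB
∠(j10.6 + 10.6) = arctan(10.6/10.6) = 45.00°
∠(j10.6 + 54) = arctan(10.6/54) = 11.11°
∠T(j10.6) = − (45.00° + 11.11°) = -56.11°

|T| = -6.3 dB, ∠T = -56.1°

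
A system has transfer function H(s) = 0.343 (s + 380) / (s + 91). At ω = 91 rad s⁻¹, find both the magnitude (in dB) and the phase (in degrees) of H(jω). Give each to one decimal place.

|H| = 0.4 dB, ∠H = -31.5°

|j91 + 380| = √(91² + 380²) = 390.7
|j91 + 91| = √(91² + 91²) = 128.7
|H(j91)| = 0.343 × 390.7 / 128.7 = 1.0414
20 log₁₀(1.0414) = 0.35 dB
∠(j91 + 380) = arctan(91/380) = 13.47°
∠(j91 + 91) = arctan(91/91) = 45.00°
∠H(j91) = 13.47° − 45.00° = -31.53°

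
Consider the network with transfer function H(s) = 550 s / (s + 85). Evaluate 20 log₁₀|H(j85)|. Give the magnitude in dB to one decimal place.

|j85| = 85
|j85 + 85| = √(85² + 85²) = 120.2
|H(j85)| = 550 × 85 / 120.2 = 388.91
20 log₁₀(388.91) = 51.80 dB

51.8 dB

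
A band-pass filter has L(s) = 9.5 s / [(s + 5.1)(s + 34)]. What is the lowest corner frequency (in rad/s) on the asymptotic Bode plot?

5.1 rad/s

Break frequencies occur at each pole and zero magnitude: 5.1 rad/s, 34 rad/s.
The lowest is 5.1 rad/s.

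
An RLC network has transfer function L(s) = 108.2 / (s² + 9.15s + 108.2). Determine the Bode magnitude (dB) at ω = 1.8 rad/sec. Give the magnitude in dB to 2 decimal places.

|(j1.8)² + 9.15(j1.8) + 108.2| = |104.96 + j16.47| = 106.2
|L(j1.8)| = 108.2 / 106.2 = 1.0184
20 log₁₀(1.0184) = 0.158 dB

0.16 dB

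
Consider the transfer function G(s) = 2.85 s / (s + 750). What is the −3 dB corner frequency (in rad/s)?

750 rad/s

For a single-pole high-pass, the −3 dB point is at the pole: ω = 750 rad/s.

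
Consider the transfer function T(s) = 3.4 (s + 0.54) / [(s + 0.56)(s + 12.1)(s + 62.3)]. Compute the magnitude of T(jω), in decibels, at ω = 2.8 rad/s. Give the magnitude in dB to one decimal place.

-47.2 dB

|j2.8 + 0.54| = √(2.8² + 0.54²) = 2.852
|j2.8 + 0.56| = √(2.8² + 0.56²) = 2.855
|j2.8 + 12.1| = √(2.8² + 12.1²) = 12.42
|j2.8 + 62.3| = √(2.8² + 62.3²) = 62.36
|T(j2.8)| = 3.4 × 2.852 / (2.855 × 12.42 × 62.36) = 0.0043838
20 log₁₀(0.0043838) = -47.16 dB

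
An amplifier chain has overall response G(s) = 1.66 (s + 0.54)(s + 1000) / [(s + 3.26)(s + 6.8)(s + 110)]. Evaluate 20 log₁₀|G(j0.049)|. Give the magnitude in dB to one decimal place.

-8.7 dB

|j0.049 + 0.54| = √(0.049² + 0.54²) = 0.5422
|j0.049 + 1000| = √(0.049² + 1000²) = 1000
|j0.049 + 3.26| = √(0.049² + 3.26²) = 3.26
|j0.049 + 6.8| = √(0.049² + 6.8²) = 6.8
|j0.049 + 110| = √(0.049² + 110²) = 110
|G(j0.049)| = 1.66 × 0.5422 × 1000 / (3.26 × 6.8 × 110) = 0.36907
20 log₁₀(0.36907) = -8.66 dB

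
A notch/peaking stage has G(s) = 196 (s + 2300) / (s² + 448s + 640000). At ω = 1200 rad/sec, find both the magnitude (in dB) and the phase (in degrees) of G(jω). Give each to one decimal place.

|j1200 + 2300| = √(1200² + 2300²) = 2594
|(j1200)² + 448(j1200) + 640000| = |-8e+05 + j5.376e+05| = 9.639e+05
|G(j1200)| = 196 × 2594 / 9.639e+05 = 0.52754
20 log₁₀(0.52754) = -5.55 dB
∠(j1200 + 2300) = arctan(1200/2300) = 27.55°
∠[(j1200)² + 448(j1200) + 640000] = ∠[-8e+05 + j5.376e+05] = 146.10°
∠G(j1200) = 27.55° − 146.10° = -118.55°

|G| = -5.6 dB, ∠G = -118.5°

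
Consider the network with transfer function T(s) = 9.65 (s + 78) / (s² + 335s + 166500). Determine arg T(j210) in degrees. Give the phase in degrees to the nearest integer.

40°

∠(j210 + 78) = arctan(210/78) = 69.62°
∠[(j210)² + 335(j210) + 166500] = ∠[1.224e+05 + j70350] = 29.89°
∠T(j210) = 69.62° − 29.89° = 39.74°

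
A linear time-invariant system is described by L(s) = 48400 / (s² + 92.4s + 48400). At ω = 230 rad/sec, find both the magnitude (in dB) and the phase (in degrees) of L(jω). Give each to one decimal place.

|L| = 7.0 dB, ∠L = -102.0°

|(j230)² + 92.4(j230) + 48400| = |-4500 + j21252| = 2.172e+04
|L(j230)| = 48400 / 2.172e+04 = 2.228
20 log₁₀(2.228) = 6.96 dB
∠[(j230)² + 92.4(j230) + 48400] = ∠[-4500 + j21252] = 101.96°
∠L(j230) = −101.96° = -101.96°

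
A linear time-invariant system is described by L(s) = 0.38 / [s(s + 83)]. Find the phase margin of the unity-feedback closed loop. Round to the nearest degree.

Gain crossover: |L(jω)| = 1 at ω ≈ 0.00458 rad/s.
∠L(j0.00458) = −90° − arctan(0.00458/83) ≈ -90.00°
PM = 180° + (-90.00°) = 90.00°

90 deg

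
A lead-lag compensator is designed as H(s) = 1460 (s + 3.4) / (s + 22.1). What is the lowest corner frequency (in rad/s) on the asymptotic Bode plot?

Break frequencies occur at each pole and zero magnitude: 3.4 rad/s, 22.1 rad/s.
The lowest is 3.4 rad/s.

3.4 rad/s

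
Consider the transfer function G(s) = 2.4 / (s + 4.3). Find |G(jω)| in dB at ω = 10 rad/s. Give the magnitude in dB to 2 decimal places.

-13.13 dB

|j10 + 4.3| = √(10² + 4.3²) = 10.89
|G(j10)| = 2.4 / 10.89 = 0.22048
20 log₁₀(0.22048) = -13.133 dB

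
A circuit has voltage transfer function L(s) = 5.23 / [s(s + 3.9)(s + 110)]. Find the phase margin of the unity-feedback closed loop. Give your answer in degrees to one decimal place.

Gain crossover: |L(jω)| = 1 at ω ≈ 0.0122 rad s⁻¹.
∠L(j0.0122) = −90° − arctan(0.0122/3.9) − arctan(0.0122/110) ≈ -90.19°
PM = 180° + (-90.19°) = 89.81°

89.8°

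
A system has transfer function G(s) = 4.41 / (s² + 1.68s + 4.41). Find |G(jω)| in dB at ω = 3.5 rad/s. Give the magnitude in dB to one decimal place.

-6.9 dB

|(j3.5)² + 1.68(j3.5) + 4.41| = |-7.84 + j5.88| = 9.8
|G(j3.5)| = 4.41 / 9.8 = 0.45
20 log₁₀(0.45) = -6.94 dB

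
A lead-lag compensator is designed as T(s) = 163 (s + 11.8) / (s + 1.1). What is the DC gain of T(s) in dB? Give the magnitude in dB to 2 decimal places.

64.85 dB

T(0) = 163 × 11.8 / 1.1 = 1748.5
20 log₁₀(1748.5) = 64.854 dB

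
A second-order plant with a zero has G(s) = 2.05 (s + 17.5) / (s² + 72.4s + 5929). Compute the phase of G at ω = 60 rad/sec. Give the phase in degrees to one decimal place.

11.9°

∠(j60 + 17.5) = arctan(60/17.5) = 73.74°
∠[(j60)² + 72.4(j60) + 5929] = ∠[2329 + j4344] = 61.80°
∠G(j60) = 73.74° − 61.80° = 11.94°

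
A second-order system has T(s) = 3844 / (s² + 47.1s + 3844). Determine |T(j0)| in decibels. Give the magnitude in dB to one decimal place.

0.0 dB

T(0) = 3844 / 3844 = 1
20 log₁₀(1) = 0.00 dB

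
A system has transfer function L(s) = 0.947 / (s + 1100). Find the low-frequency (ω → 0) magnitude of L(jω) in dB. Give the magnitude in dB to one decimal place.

L(0) = 0.947 / 1100 = 0.00086091
20 log₁₀(0.00086091) = -61.30 dB

-61.3 dB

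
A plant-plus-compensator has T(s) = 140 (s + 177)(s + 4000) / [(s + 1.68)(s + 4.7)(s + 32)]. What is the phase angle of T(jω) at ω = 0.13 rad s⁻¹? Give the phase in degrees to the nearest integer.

∠(j0.13 + 177) = arctan(0.13/177) = 0.04°
∠(j0.13 + 4000) = arctan(0.13/4000) = 0.00°
∠(j0.13 + 1.68) = arctan(0.13/1.68) = 4.42°
∠(j0.13 + 4.7) = arctan(0.13/4.7) = 1.58°
∠(j0.13 + 32) = arctan(0.13/32) = 0.23°
∠T(j0.13) = 0.04° + 0.00° − (4.42° + 1.58° + 0.23°) = -6.20°

-6°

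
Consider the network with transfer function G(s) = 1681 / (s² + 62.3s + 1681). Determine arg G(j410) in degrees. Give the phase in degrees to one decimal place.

-171.3°

∠[(j410)² + 62.3(j410) + 1681] = ∠[-1.6642e+05 + j25543] = 171.27°
∠G(j410) = −171.27° = -171.27°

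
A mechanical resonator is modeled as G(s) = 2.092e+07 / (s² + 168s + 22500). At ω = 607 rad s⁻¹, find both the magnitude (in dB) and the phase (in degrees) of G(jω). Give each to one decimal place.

|(j607)² + 168(j607) + 22500| = |-3.4595e+05 + j1.0198e+05| = 3.607e+05
|G(j607)| = 2.092e+07 / 3.607e+05 = 58.004
20 log₁₀(58.004) = 35.27 dB
∠[(j607)² + 168(j607) + 22500] = ∠[-3.4595e+05 + j1.0198e+05] = 163.58°
∠G(j607) = −163.58° = -163.58°

|G| = 35.3 dB, ∠G = -163.6°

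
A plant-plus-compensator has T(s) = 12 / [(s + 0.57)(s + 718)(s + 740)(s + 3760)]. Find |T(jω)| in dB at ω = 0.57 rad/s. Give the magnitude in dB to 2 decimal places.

-162.56 dB

|j0.57 + 0.57| = √(0.57² + 0.57²) = 0.8061
|j0.57 + 718| = √(0.57² + 718²) = 718
|j0.57 + 740| = √(0.57² + 740²) = 740
|j0.57 + 3760| = √(0.57² + 3760²) = 3760
|T(j0.57)| = 12 / (0.8061 × 718 × 740 × 3760) = 7.4516e-09
20 log₁₀(7.4516e-09) = -162.555 dB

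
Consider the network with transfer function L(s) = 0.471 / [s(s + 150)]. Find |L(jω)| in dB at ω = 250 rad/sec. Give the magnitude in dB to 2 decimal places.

-103.79 dB

|j250 + 150| = √(250² + 150²) = 291.5
|j250| = 250
|L(j250)| = 0.471 / (291.5 × 250) = 6.4621e-06
20 log₁₀(6.4621e-06) = -103.793 dB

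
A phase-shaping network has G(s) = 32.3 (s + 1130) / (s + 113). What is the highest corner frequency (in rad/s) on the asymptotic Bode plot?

Break frequencies occur at each pole and zero magnitude: 113 rad/s, 1130 rad/s.
The highest is 1130 rad/s.

1130 rad/s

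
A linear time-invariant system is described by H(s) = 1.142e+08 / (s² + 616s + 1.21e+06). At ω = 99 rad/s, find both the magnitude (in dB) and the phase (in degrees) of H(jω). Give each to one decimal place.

|H| = 39.6 dB, ∠H = -2.9°

|(j99)² + 616(j99) + 1.21e+06| = |1.2002e+06 + j60984| = 1.202e+06
|H(j99)| = 1.142e+08 / 1.202e+06 = 95.028
20 log₁₀(95.028) = 39.56 dB
∠[(j99)² + 616(j99) + 1.21e+06] = ∠[1.2002e+06 + j60984] = 2.91°
∠H(j99) = −2.91° = -2.91°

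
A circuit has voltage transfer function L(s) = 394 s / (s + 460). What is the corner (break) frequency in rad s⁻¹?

The single real pole at s = −460 gives a corner at ω = 460 rad s⁻¹.

460 rad s⁻¹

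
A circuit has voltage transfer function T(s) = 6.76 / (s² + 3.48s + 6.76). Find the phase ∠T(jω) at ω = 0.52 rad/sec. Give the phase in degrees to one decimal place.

-15.6°

∠[(j0.52)² + 3.48(j0.52) + 6.76] = ∠[6.4896 + j1.8096] = 15.58°
∠T(j0.52) = −15.58° = -15.58°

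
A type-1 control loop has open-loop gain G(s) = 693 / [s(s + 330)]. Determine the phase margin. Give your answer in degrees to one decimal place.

Gain crossover: |G(jω)| = 1 at ω ≈ 2.1 rad/s.
∠G(j2.1) = −90° − arctan(2.1/330) ≈ -90.36°
PM = 180° + (-90.36°) = 89.64°

89.6°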